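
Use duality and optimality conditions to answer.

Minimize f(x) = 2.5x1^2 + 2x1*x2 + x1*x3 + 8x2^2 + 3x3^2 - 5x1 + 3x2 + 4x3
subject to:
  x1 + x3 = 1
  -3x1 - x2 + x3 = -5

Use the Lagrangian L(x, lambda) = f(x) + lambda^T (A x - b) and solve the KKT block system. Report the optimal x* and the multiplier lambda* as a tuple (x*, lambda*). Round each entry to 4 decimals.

Form the Lagrangian:
  L(x, lambda) = (1/2) x^T Q x + c^T x + lambda^T (A x - b)
Stationarity (grad_x L = 0): Q x + c + A^T lambda = 0.
Primal feasibility: A x = b.

This gives the KKT block system:
  [ Q   A^T ] [ x     ]   [-c ]
  [ A    0  ] [ lambda ] = [ b ]

Solving the linear system:
  x*      = (1.5984, -0.3936, -0.5984)
  lambda* = (-1.9076, -0.1004)
  f(x*)   = -5.0803

x* = (1.5984, -0.3936, -0.5984), lambda* = (-1.9076, -0.1004)


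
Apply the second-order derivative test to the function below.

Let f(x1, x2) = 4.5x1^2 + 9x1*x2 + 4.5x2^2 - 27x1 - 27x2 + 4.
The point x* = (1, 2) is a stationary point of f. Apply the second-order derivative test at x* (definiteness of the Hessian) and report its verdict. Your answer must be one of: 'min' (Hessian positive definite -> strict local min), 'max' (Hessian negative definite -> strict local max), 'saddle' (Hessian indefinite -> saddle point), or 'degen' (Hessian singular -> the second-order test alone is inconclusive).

Compute the Hessian H = grad^2 f:
  H = [[9, 9], [9, 9]]
Verify stationarity: grad f(x*) = H x* + g = (0, 0).
Eigenvalues of H: 0, 18.
H has a zero eigenvalue (singular; positive semidefinite but not definite), so H is neither positive definite, negative definite, nor indefinite. The second-order test alone is inconclusive -> degen.
(Indeed, f is constant along the null direction of H through x*, so x* is not a strict local extremum.)

degen


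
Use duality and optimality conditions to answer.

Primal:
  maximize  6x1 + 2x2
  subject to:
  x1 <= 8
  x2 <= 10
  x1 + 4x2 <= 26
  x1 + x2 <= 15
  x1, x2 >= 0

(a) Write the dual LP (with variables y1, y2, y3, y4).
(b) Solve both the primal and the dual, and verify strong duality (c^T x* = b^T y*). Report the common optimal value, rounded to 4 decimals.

The standard primal-dual pair for 'max c^T x s.t. A x <= b, x >= 0' is:
  Dual:  min b^T y  s.t.  A^T y >= c,  y >= 0.

So the dual LP is:
  minimize  8y1 + 10y2 + 26y3 + 15y4
  subject to:
    y1 + y3 + y4 >= 6
    y2 + 4y3 + y4 >= 2
    y1, y2, y3, y4 >= 0

Solving the primal: x* = (8, 4.5).
  primal value c^T x* = 57.
Solving the dual: y* = (5.5, 0, 0.5, 0).
  dual value b^T y* = 57.
Strong duality: c^T x* = b^T y*. Confirmed.

57


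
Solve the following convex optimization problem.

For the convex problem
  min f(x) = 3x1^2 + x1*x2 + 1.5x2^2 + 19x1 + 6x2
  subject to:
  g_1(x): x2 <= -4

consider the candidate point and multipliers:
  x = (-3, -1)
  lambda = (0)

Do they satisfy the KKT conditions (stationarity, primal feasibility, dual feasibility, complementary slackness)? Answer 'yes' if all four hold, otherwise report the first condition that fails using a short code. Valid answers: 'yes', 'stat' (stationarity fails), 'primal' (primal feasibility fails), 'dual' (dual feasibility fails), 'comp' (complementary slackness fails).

Gradient of f: grad f(x) = Q x + c = (0, 0)
Constraint values g_i(x) = a_i^T x - b_i:
  g_1((-3, -1)) = 3
Stationarity residual: grad f(x) + sum_i lambda_i a_i = (0, 0)
  -> stationarity OK
Primal feasibility (all g_i <= 0): FAILS
Dual feasibility (all lambda_i >= 0): OK
Complementary slackness (lambda_i * g_i(x) = 0 for all i): OK

Verdict: the first failing condition is primal_feasibility -> primal.

primal


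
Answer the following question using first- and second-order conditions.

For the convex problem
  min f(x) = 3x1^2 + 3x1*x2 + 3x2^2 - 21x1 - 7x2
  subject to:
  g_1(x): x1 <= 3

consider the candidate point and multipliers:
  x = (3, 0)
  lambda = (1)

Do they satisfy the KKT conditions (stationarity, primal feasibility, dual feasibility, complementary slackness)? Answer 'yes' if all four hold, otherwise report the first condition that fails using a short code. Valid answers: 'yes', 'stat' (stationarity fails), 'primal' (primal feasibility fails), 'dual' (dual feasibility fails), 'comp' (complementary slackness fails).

Gradient of f: grad f(x) = Q x + c = (-3, 2)
Constraint values g_i(x) = a_i^T x - b_i:
  g_1((3, 0)) = 0
Stationarity residual: grad f(x) + sum_i lambda_i a_i = (-2, 2)
  -> stationarity FAILS
Primal feasibility (all g_i <= 0): OK
Dual feasibility (all lambda_i >= 0): OK
Complementary slackness (lambda_i * g_i(x) = 0 for all i): OK

Verdict: the first failing condition is stationarity -> stat.

stat


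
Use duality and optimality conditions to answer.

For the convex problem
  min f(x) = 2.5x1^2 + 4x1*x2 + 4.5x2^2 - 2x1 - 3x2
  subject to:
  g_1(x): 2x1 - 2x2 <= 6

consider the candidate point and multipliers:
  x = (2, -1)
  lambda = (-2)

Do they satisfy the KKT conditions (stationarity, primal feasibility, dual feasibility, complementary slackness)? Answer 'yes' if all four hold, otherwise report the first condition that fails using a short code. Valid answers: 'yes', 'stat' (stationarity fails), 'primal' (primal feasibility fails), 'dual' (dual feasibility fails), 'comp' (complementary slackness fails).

Gradient of f: grad f(x) = Q x + c = (4, -4)
Constraint values g_i(x) = a_i^T x - b_i:
  g_1((2, -1)) = 0
Stationarity residual: grad f(x) + sum_i lambda_i a_i = (0, 0)
  -> stationarity OK
Primal feasibility (all g_i <= 0): OK
Dual feasibility (all lambda_i >= 0): FAILS
Complementary slackness (lambda_i * g_i(x) = 0 for all i): OK

Verdict: the first failing condition is dual_feasibility -> dual.

dual


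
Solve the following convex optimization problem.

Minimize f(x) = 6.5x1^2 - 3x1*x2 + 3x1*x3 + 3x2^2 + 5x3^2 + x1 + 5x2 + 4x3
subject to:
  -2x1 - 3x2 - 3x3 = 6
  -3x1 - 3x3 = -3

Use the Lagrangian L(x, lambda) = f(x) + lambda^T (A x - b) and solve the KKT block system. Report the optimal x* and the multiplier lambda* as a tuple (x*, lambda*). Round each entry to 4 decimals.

Form the Lagrangian:
  L(x, lambda) = (1/2) x^T Q x + c^T x + lambda^T (A x - b)
Stationarity (grad_x L = 0): Q x + c + A^T lambda = 0.
Primal feasibility: A x = b.

This gives the KKT block system:
  [ Q   A^T ] [ x     ]   [-c ]
  [ A    0  ] [ lambda ] = [ b ]

Solving the linear system:
  x*      = (0.3404, -2.8865, 0.6596)
  lambda* = (-4.4468, 8.3191)
  f(x*)   = 20.0922

x* = (0.3404, -2.8865, 0.6596), lambda* = (-4.4468, 8.3191)


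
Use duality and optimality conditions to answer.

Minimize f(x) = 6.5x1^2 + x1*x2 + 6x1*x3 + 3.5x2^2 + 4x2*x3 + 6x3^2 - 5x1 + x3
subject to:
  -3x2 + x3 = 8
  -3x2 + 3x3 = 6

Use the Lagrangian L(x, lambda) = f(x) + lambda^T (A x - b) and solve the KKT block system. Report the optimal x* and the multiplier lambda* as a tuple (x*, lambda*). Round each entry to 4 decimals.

Form the Lagrangian:
  L(x, lambda) = (1/2) x^T Q x + c^T x + lambda^T (A x - b)
Stationarity (grad_x L = 0): Q x + c + A^T lambda = 0.
Primal feasibility: A x = b.

This gives the KKT block system:
  [ Q   A^T ] [ x     ]   [-c ]
  [ A    0  ] [ lambda ] = [ b ]

Solving the linear system:
  x*      = (1.0769, -3, -1)
  lambda* = (-20.2308, 12.2564)
  f(x*)   = 40.9615

x* = (1.0769, -3, -1), lambda* = (-20.2308, 12.2564)


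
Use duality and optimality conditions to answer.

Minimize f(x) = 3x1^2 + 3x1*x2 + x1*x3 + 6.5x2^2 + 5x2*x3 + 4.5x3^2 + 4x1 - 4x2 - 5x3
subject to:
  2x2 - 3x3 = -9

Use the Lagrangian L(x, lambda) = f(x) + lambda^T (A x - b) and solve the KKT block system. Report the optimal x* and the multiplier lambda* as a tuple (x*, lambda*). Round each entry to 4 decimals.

Form the Lagrangian:
  L(x, lambda) = (1/2) x^T Q x + c^T x + lambda^T (A x - b)
Stationarity (grad_x L = 0): Q x + c + A^T lambda = 0.
Primal feasibility: A x = b.

This gives the KKT block system:
  [ Q   A^T ] [ x     ]   [-c ]
  [ A    0  ] [ lambda ] = [ b ]

Solving the linear system:
  x*      = (-0.5566, -0.9983, 2.3345)
  lambda* = (3.4875)
  f(x*)   = 10.7407

x* = (-0.5566, -0.9983, 2.3345), lambda* = (3.4875)


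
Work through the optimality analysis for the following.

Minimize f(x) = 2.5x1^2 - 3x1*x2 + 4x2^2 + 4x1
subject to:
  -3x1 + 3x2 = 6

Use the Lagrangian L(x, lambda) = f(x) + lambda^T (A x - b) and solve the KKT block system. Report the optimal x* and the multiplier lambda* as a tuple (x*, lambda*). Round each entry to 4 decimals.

Form the Lagrangian:
  L(x, lambda) = (1/2) x^T Q x + c^T x + lambda^T (A x - b)
Stationarity (grad_x L = 0): Q x + c + A^T lambda = 0.
Primal feasibility: A x = b.

This gives the KKT block system:
  [ Q   A^T ] [ x     ]   [-c ]
  [ A    0  ] [ lambda ] = [ b ]

Solving the linear system:
  x*      = (-2, 0)
  lambda* = (-2)
  f(x*)   = 2

x* = (-2, 0), lambda* = (-2)


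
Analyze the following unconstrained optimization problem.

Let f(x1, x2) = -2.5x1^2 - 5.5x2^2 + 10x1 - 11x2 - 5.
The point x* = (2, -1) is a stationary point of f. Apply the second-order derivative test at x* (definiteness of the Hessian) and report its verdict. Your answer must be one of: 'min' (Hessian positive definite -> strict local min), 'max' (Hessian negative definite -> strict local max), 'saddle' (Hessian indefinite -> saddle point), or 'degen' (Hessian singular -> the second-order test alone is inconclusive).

Compute the Hessian H = grad^2 f:
  H = [[-5, 0], [0, -11]]
Verify stationarity: grad f(x*) = H x* + g = (0, 0).
Eigenvalues of H: -11, -5.
Both eigenvalues < 0, so H is negative definite -> x* is a strict local max.

max


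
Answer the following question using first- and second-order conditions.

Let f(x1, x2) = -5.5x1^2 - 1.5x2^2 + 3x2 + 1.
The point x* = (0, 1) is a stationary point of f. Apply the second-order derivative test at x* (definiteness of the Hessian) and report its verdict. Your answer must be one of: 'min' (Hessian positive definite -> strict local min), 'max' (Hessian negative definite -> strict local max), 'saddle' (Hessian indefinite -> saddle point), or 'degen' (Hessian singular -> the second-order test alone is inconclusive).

Compute the Hessian H = grad^2 f:
  H = [[-11, 0], [0, -3]]
Verify stationarity: grad f(x*) = H x* + g = (0, 0).
Eigenvalues of H: -11, -3.
Both eigenvalues < 0, so H is negative definite -> x* is a strict local max.

max


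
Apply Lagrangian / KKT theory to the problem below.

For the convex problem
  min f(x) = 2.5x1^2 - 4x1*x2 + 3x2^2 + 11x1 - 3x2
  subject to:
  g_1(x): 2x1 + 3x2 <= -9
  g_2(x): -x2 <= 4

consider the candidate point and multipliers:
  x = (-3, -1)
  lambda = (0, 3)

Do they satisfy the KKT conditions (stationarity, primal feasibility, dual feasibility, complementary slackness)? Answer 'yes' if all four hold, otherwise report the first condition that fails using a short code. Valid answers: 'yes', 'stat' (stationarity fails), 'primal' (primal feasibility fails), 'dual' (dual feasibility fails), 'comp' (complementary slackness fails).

Gradient of f: grad f(x) = Q x + c = (0, 3)
Constraint values g_i(x) = a_i^T x - b_i:
  g_1((-3, -1)) = 0
  g_2((-3, -1)) = -3
Stationarity residual: grad f(x) + sum_i lambda_i a_i = (0, 0)
  -> stationarity OK
Primal feasibility (all g_i <= 0): OK
Dual feasibility (all lambda_i >= 0): OK
Complementary slackness (lambda_i * g_i(x) = 0 for all i): FAILS

Verdict: the first failing condition is complementary_slackness -> comp.

comp


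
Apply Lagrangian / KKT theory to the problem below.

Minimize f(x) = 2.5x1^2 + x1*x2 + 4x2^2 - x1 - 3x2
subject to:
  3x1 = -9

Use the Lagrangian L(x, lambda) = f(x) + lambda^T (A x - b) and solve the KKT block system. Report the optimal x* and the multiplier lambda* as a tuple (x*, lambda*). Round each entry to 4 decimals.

Form the Lagrangian:
  L(x, lambda) = (1/2) x^T Q x + c^T x + lambda^T (A x - b)
Stationarity (grad_x L = 0): Q x + c + A^T lambda = 0.
Primal feasibility: A x = b.

This gives the KKT block system:
  [ Q   A^T ] [ x     ]   [-c ]
  [ A    0  ] [ lambda ] = [ b ]

Solving the linear system:
  x*      = (-3, 0.75)
  lambda* = (5.0833)
  f(x*)   = 23.25

x* = (-3, 0.75), lambda* = (5.0833)


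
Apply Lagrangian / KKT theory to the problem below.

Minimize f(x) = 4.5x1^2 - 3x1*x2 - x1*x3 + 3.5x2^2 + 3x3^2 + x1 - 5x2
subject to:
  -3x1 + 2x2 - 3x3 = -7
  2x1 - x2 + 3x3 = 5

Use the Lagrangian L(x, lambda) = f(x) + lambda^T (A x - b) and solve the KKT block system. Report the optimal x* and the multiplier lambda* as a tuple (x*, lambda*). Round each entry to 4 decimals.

Form the Lagrangian:
  L(x, lambda) = (1/2) x^T Q x + c^T x + lambda^T (A x - b)
Stationarity (grad_x L = 0): Q x + c + A^T lambda = 0.
Primal feasibility: A x = b.

This gives the KKT block system:
  [ Q   A^T ] [ x     ]   [-c ]
  [ A    0  ] [ lambda ] = [ b ]

Solving the linear system:
  x*      = (1.3235, -0.6765, 0.5588)
  lambda* = (13.0294, 12.3529)
  f(x*)   = 17.0735

x* = (1.3235, -0.6765, 0.5588), lambda* = (13.0294, 12.3529)


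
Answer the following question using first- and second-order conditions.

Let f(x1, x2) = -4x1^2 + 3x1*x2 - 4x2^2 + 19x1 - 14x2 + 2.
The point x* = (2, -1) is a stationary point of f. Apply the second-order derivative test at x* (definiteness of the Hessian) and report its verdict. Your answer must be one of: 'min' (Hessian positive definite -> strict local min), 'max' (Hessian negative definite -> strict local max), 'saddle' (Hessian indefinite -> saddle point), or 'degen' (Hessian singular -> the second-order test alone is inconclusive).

Compute the Hessian H = grad^2 f:
  H = [[-8, 3], [3, -8]]
Verify stationarity: grad f(x*) = H x* + g = (0, 0).
Eigenvalues of H: -11, -5.
Both eigenvalues < 0, so H is negative definite -> x* is a strict local max.

max


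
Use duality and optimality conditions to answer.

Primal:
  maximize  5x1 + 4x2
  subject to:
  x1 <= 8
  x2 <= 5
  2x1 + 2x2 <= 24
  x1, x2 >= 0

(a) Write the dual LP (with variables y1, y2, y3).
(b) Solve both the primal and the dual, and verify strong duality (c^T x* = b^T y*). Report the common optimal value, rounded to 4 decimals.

The standard primal-dual pair for 'max c^T x s.t. A x <= b, x >= 0' is:
  Dual:  min b^T y  s.t.  A^T y >= c,  y >= 0.

So the dual LP is:
  minimize  8y1 + 5y2 + 24y3
  subject to:
    y1 + 2y3 >= 5
    y2 + 2y3 >= 4
    y1, y2, y3 >= 0

Solving the primal: x* = (8, 4).
  primal value c^T x* = 56.
Solving the dual: y* = (1, 0, 2).
  dual value b^T y* = 56.
Strong duality: c^T x* = b^T y*. Confirmed.

56


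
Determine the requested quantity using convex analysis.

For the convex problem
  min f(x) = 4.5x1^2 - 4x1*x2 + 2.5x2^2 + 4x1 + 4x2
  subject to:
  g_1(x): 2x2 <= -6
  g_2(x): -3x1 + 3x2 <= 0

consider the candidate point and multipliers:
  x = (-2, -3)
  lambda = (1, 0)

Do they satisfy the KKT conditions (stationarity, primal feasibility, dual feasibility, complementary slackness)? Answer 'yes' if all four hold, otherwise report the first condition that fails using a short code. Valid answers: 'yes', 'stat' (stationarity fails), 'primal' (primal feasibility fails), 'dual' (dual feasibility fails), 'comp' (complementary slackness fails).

Gradient of f: grad f(x) = Q x + c = (-2, -3)
Constraint values g_i(x) = a_i^T x - b_i:
  g_1((-2, -3)) = 0
  g_2((-2, -3)) = -3
Stationarity residual: grad f(x) + sum_i lambda_i a_i = (-2, -1)
  -> stationarity FAILS
Primal feasibility (all g_i <= 0): OK
Dual feasibility (all lambda_i >= 0): OK
Complementary slackness (lambda_i * g_i(x) = 0 for all i): OK

Verdict: the first failing condition is stationarity -> stat.

stat


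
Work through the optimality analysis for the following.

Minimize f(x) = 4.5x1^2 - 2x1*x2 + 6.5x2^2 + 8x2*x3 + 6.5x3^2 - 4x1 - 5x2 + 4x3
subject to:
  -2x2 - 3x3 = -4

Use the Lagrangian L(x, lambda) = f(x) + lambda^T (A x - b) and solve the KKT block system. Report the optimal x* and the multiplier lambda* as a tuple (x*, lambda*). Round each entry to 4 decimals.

Form the Lagrangian:
  L(x, lambda) = (1/2) x^T Q x + c^T x + lambda^T (A x - b)
Stationarity (grad_x L = 0): Q x + c + A^T lambda = 0.
Primal feasibility: A x = b.

This gives the KKT block system:
  [ Q   A^T ] [ x     ]   [-c ]
  [ A    0  ] [ lambda ] = [ b ]

Solving the linear system:
  x*      = (0.7182, 1.2319, 0.5121)
  lambda* = (6.8374)
  f(x*)   = 10.1828

x* = (0.7182, 1.2319, 0.5121), lambda* = (6.8374)


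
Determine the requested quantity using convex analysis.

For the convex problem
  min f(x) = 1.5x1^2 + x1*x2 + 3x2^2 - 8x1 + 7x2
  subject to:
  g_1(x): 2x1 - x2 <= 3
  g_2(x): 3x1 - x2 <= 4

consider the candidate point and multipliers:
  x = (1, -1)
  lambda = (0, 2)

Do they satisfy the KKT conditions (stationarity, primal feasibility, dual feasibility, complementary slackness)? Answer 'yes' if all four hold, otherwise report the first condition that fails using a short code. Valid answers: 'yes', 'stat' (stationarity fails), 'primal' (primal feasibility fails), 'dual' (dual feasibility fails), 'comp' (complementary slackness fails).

Gradient of f: grad f(x) = Q x + c = (-6, 2)
Constraint values g_i(x) = a_i^T x - b_i:
  g_1((1, -1)) = 0
  g_2((1, -1)) = 0
Stationarity residual: grad f(x) + sum_i lambda_i a_i = (0, 0)
  -> stationarity OK
Primal feasibility (all g_i <= 0): OK
Dual feasibility (all lambda_i >= 0): OK
Complementary slackness (lambda_i * g_i(x) = 0 for all i): OK

Verdict: yes, KKT holds.

yes


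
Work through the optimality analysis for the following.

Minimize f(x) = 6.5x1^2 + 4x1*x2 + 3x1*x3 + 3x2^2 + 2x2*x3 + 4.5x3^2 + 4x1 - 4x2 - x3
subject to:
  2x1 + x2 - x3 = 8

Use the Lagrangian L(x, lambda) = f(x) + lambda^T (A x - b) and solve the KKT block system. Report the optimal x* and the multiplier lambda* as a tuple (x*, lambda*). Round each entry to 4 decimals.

Form the Lagrangian:
  L(x, lambda) = (1/2) x^T Q x + c^T x + lambda^T (A x - b)
Stationarity (grad_x L = 0): Q x + c + A^T lambda = 0.
Primal feasibility: A x = b.

This gives the KKT block system:
  [ Q   A^T ] [ x     ]   [-c ]
  [ A    0  ] [ lambda ] = [ b ]

Solving the linear system:
  x*      = (1.4371, 2.7013, -2.4245)
  lambda* = (-13.1069)
  f(x*)   = 51.1116

x* = (1.4371, 2.7013, -2.4245), lambda* = (-13.1069)


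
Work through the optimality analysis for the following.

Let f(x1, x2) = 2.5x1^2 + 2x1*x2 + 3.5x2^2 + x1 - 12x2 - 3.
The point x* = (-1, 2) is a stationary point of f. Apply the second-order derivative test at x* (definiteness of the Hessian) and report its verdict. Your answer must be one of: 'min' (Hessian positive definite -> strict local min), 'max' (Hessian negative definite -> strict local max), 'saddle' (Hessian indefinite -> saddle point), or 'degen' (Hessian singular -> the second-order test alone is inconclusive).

Compute the Hessian H = grad^2 f:
  H = [[5, 2], [2, 7]]
Verify stationarity: grad f(x*) = H x* + g = (0, 0).
Eigenvalues of H: 3.7639, 8.2361.
Both eigenvalues > 0, so H is positive definite -> x* is a strict local min.

min


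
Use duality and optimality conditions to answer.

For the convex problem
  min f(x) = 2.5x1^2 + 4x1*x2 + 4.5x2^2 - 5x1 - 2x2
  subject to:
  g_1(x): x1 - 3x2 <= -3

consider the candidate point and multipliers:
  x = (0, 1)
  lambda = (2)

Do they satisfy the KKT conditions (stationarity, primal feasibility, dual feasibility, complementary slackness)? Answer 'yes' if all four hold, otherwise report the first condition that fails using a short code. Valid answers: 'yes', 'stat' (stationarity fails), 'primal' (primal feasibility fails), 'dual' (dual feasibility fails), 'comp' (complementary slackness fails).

Gradient of f: grad f(x) = Q x + c = (-1, 7)
Constraint values g_i(x) = a_i^T x - b_i:
  g_1((0, 1)) = 0
Stationarity residual: grad f(x) + sum_i lambda_i a_i = (1, 1)
  -> stationarity FAILS
Primal feasibility (all g_i <= 0): OK
Dual feasibility (all lambda_i >= 0): OK
Complementary slackness (lambda_i * g_i(x) = 0 for all i): OK

Verdict: the first failing condition is stationarity -> stat.

stat


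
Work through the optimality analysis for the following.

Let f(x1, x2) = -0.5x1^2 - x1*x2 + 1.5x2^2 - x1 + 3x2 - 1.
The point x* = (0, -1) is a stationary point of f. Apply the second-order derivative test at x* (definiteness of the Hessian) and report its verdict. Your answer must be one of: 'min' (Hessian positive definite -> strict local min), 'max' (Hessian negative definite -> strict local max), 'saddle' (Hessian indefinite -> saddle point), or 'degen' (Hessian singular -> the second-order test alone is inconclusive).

Compute the Hessian H = grad^2 f:
  H = [[-1, -1], [-1, 3]]
Verify stationarity: grad f(x*) = H x* + g = (0, 0).
Eigenvalues of H: -1.2361, 3.2361.
Eigenvalues have mixed signs, so H is indefinite -> x* is a saddle point.

saddle


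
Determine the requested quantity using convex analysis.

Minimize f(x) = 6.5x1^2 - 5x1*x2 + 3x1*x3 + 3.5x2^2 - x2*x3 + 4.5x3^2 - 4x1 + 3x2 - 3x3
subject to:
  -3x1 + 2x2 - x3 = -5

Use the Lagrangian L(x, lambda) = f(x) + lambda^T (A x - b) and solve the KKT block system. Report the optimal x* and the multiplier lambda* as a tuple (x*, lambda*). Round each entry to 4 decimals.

Form the Lagrangian:
  L(x, lambda) = (1/2) x^T Q x + c^T x + lambda^T (A x - b)
Stationarity (grad_x L = 0): Q x + c + A^T lambda = 0.
Primal feasibility: A x = b.

This gives the KKT block system:
  [ Q   A^T ] [ x     ]   [-c ]
  [ A    0  ] [ lambda ] = [ b ]

Solving the linear system:
  x*      = (0.8297, -1.0388, 0.4332)
  lambda* = (4.4267)
  f(x*)   = 7.1994

x* = (0.8297, -1.0388, 0.4332), lambda* = (4.4267)


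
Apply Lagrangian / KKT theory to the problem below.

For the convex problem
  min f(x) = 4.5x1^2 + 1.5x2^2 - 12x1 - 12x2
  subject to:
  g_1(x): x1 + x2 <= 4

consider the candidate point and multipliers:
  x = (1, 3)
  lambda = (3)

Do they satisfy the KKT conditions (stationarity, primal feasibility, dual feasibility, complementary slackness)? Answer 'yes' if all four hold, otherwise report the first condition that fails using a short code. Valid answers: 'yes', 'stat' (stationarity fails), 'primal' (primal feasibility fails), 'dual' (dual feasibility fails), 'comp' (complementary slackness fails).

Gradient of f: grad f(x) = Q x + c = (-3, -3)
Constraint values g_i(x) = a_i^T x - b_i:
  g_1((1, 3)) = 0
Stationarity residual: grad f(x) + sum_i lambda_i a_i = (0, 0)
  -> stationarity OK
Primal feasibility (all g_i <= 0): OK
Dual feasibility (all lambda_i >= 0): OK
Complementary slackness (lambda_i * g_i(x) = 0 for all i): OK

Verdict: yes, KKT holds.

yes


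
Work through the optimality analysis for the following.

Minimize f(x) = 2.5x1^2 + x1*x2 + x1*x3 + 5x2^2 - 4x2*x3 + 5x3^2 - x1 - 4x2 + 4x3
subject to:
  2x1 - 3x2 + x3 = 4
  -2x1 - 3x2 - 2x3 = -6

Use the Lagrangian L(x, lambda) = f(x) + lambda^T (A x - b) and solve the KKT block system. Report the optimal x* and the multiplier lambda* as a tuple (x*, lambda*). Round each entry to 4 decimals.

Form the Lagrangian:
  L(x, lambda) = (1/2) x^T Q x + c^T x + lambda^T (A x - b)
Stationarity (grad_x L = 0): Q x + c + A^T lambda = 0.
Primal feasibility: A x = b.

This gives the KKT block system:
  [ Q   A^T ] [ x     ]   [-c ]
  [ A    0  ] [ lambda ] = [ b ]

Solving the linear system:
  x*      = (2.2715, 0.2826, 0.3047)
  lambda* = (-2.7565, 2.7159)
  f(x*)   = 12.5691

x* = (2.2715, 0.2826, 0.3047), lambda* = (-2.7565, 2.7159)


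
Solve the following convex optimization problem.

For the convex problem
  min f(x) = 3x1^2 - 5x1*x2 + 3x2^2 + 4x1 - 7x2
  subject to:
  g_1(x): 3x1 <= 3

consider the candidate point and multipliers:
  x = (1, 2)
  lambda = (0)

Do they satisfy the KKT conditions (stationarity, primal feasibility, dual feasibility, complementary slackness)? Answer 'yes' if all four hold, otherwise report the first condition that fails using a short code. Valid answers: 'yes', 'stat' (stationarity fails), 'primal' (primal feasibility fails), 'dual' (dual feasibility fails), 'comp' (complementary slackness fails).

Gradient of f: grad f(x) = Q x + c = (0, 0)
Constraint values g_i(x) = a_i^T x - b_i:
  g_1((1, 2)) = 0
Stationarity residual: grad f(x) + sum_i lambda_i a_i = (0, 0)
  -> stationarity OK
Primal feasibility (all g_i <= 0): OK
Dual feasibility (all lambda_i >= 0): OK
Complementary slackness (lambda_i * g_i(x) = 0 for all i): OK

Verdict: yes, KKT holds.

yes


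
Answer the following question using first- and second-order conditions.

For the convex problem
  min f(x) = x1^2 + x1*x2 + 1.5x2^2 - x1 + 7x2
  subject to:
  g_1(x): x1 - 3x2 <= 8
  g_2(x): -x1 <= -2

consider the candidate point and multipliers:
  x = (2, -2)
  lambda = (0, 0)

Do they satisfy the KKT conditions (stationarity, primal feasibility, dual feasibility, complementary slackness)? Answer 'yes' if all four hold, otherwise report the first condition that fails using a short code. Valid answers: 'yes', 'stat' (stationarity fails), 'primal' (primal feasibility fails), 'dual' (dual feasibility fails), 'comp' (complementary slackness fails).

Gradient of f: grad f(x) = Q x + c = (1, 3)
Constraint values g_i(x) = a_i^T x - b_i:
  g_1((2, -2)) = 0
  g_2((2, -2)) = 0
Stationarity residual: grad f(x) + sum_i lambda_i a_i = (1, 3)
  -> stationarity FAILS
Primal feasibility (all g_i <= 0): OK
Dual feasibility (all lambda_i >= 0): OK
Complementary slackness (lambda_i * g_i(x) = 0 for all i): OK

Verdict: the first failing condition is stationarity -> stat.

stat


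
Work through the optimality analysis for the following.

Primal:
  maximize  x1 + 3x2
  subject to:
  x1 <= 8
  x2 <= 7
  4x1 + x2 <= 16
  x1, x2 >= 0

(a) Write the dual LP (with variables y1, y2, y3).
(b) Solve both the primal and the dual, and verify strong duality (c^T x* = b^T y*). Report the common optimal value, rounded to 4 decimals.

The standard primal-dual pair for 'max c^T x s.t. A x <= b, x >= 0' is:
  Dual:  min b^T y  s.t.  A^T y >= c,  y >= 0.

So the dual LP is:
  minimize  8y1 + 7y2 + 16y3
  subject to:
    y1 + 4y3 >= 1
    y2 + y3 >= 3
    y1, y2, y3 >= 0

Solving the primal: x* = (2.25, 7).
  primal value c^T x* = 23.25.
Solving the dual: y* = (0, 2.75, 0.25).
  dual value b^T y* = 23.25.
Strong duality: c^T x* = b^T y*. Confirmed.

23.25


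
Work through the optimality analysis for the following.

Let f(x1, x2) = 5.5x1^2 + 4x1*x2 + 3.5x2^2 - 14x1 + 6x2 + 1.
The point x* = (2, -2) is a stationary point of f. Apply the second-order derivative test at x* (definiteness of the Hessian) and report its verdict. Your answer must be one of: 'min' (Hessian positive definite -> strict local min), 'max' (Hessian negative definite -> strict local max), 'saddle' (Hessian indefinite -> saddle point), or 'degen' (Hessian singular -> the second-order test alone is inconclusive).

Compute the Hessian H = grad^2 f:
  H = [[11, 4], [4, 7]]
Verify stationarity: grad f(x*) = H x* + g = (0, 0).
Eigenvalues of H: 4.5279, 13.4721.
Both eigenvalues > 0, so H is positive definite -> x* is a strict local min.

min


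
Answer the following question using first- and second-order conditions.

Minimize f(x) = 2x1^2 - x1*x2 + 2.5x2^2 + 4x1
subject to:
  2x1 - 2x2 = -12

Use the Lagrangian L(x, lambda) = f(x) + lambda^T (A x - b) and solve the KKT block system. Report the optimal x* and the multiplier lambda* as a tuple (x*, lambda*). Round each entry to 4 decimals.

Form the Lagrangian:
  L(x, lambda) = (1/2) x^T Q x + c^T x + lambda^T (A x - b)
Stationarity (grad_x L = 0): Q x + c + A^T lambda = 0.
Primal feasibility: A x = b.

This gives the KKT block system:
  [ Q   A^T ] [ x     ]   [-c ]
  [ A    0  ] [ lambda ] = [ b ]

Solving the linear system:
  x*      = (-4, 2)
  lambda* = (7)
  f(x*)   = 34

x* = (-4, 2), lambda* = (7)


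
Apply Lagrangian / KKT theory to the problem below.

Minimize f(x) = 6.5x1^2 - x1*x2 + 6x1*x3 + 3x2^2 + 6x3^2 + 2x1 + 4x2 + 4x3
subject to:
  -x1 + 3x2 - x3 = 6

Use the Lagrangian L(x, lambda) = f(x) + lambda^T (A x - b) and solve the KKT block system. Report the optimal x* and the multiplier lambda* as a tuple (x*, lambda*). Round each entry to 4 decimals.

Form the Lagrangian:
  L(x, lambda) = (1/2) x^T Q x + c^T x + lambda^T (A x - b)
Stationarity (grad_x L = 0): Q x + c + A^T lambda = 0.
Primal feasibility: A x = b.

This gives the KKT block system:
  [ Q   A^T ] [ x     ]   [-c ]
  [ A    0  ] [ lambda ] = [ b ]

Solving the linear system:
  x*      = (-0.0678, 1.7431, -0.7029)
  lambda* = (-4.8421)
  f(x*)   = 16.5388

x* = (-0.0678, 1.7431, -0.7029), lambda* = (-4.8421)


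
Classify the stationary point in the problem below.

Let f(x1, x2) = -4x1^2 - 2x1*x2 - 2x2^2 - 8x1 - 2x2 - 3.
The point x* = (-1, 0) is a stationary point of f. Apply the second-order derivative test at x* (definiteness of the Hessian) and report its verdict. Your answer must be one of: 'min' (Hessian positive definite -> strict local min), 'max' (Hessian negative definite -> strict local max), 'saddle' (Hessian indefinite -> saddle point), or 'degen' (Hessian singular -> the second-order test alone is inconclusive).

Compute the Hessian H = grad^2 f:
  H = [[-8, -2], [-2, -4]]
Verify stationarity: grad f(x*) = H x* + g = (0, 0).
Eigenvalues of H: -8.8284, -3.1716.
Both eigenvalues < 0, so H is negative definite -> x* is a strict local max.

max


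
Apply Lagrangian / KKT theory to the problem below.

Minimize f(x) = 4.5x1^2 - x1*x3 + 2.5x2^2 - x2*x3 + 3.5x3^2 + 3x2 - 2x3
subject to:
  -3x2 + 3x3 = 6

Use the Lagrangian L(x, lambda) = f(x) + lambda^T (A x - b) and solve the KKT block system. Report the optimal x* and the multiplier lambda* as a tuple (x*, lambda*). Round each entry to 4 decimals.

Form the Lagrangian:
  L(x, lambda) = (1/2) x^T Q x + c^T x + lambda^T (A x - b)
Stationarity (grad_x L = 0): Q x + c + A^T lambda = 0.
Primal feasibility: A x = b.

This gives the KKT block system:
  [ Q   A^T ] [ x     ]   [-c ]
  [ A    0  ] [ lambda ] = [ b ]

Solving the linear system:
  x*      = (0.0787, -1.2921, 0.7079)
  lambda* = (-1.3895)
  f(x*)   = 1.5225

x* = (0.0787, -1.2921, 0.7079), lambda* = (-1.3895)


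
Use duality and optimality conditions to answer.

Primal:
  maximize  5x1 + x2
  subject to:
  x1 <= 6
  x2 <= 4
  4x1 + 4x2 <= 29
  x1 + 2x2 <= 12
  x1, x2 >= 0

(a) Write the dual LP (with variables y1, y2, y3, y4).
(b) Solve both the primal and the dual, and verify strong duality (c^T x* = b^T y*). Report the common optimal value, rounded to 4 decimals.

The standard primal-dual pair for 'max c^T x s.t. A x <= b, x >= 0' is:
  Dual:  min b^T y  s.t.  A^T y >= c,  y >= 0.

So the dual LP is:
  minimize  6y1 + 4y2 + 29y3 + 12y4
  subject to:
    y1 + 4y3 + y4 >= 5
    y2 + 4y3 + 2y4 >= 1
    y1, y2, y3, y4 >= 0

Solving the primal: x* = (6, 1.25).
  primal value c^T x* = 31.25.
Solving the dual: y* = (4, 0, 0.25, 0).
  dual value b^T y* = 31.25.
Strong duality: c^T x* = b^T y*. Confirmed.

31.25


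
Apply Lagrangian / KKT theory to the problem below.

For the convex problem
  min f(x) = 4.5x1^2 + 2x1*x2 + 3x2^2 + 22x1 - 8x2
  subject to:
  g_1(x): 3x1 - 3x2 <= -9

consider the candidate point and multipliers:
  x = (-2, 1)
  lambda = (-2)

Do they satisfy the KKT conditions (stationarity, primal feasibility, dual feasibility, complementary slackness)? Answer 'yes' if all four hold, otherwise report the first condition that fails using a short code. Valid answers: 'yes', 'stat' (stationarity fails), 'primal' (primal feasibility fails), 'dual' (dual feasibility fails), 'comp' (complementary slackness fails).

Gradient of f: grad f(x) = Q x + c = (6, -6)
Constraint values g_i(x) = a_i^T x - b_i:
  g_1((-2, 1)) = 0
Stationarity residual: grad f(x) + sum_i lambda_i a_i = (0, 0)
  -> stationarity OK
Primal feasibility (all g_i <= 0): OK
Dual feasibility (all lambda_i >= 0): FAILS
Complementary slackness (lambda_i * g_i(x) = 0 for all i): OK

Verdict: the first failing condition is dual_feasibility -> dual.

dual


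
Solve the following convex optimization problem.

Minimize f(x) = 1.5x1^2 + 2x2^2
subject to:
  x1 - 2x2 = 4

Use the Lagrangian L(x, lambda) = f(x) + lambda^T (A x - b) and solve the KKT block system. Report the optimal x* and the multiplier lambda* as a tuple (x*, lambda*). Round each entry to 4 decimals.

Form the Lagrangian:
  L(x, lambda) = (1/2) x^T Q x + c^T x + lambda^T (A x - b)
Stationarity (grad_x L = 0): Q x + c + A^T lambda = 0.
Primal feasibility: A x = b.

This gives the KKT block system:
  [ Q   A^T ] [ x     ]   [-c ]
  [ A    0  ] [ lambda ] = [ b ]

Solving the linear system:
  x*      = (1, -1.5)
  lambda* = (-3)
  f(x*)   = 6

x* = (1, -1.5), lambda* = (-3)


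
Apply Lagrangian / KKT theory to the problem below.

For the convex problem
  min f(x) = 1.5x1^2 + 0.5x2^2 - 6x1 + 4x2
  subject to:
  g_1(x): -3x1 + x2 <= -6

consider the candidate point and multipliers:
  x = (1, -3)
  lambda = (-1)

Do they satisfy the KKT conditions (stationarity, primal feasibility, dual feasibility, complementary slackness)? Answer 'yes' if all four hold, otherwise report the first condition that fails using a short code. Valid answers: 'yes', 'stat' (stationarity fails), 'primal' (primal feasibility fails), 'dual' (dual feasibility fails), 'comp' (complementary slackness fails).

Gradient of f: grad f(x) = Q x + c = (-3, 1)
Constraint values g_i(x) = a_i^T x - b_i:
  g_1((1, -3)) = 0
Stationarity residual: grad f(x) + sum_i lambda_i a_i = (0, 0)
  -> stationarity OK
Primal feasibility (all g_i <= 0): OK
Dual feasibility (all lambda_i >= 0): FAILS
Complementary slackness (lambda_i * g_i(x) = 0 for all i): OK

Verdict: the first failing condition is dual_feasibility -> dual.

dual


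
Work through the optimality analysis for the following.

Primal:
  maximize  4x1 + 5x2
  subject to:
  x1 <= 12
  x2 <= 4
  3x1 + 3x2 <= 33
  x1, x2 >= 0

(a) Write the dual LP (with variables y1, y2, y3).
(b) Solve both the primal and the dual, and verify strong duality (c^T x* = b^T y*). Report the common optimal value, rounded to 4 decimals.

The standard primal-dual pair for 'max c^T x s.t. A x <= b, x >= 0' is:
  Dual:  min b^T y  s.t.  A^T y >= c,  y >= 0.

So the dual LP is:
  minimize  12y1 + 4y2 + 33y3
  subject to:
    y1 + 3y3 >= 4
    y2 + 3y3 >= 5
    y1, y2, y3 >= 0

Solving the primal: x* = (7, 4).
  primal value c^T x* = 48.
Solving the dual: y* = (0, 1, 1.3333).
  dual value b^T y* = 48.
Strong duality: c^T x* = b^T y*. Confirmed.

48


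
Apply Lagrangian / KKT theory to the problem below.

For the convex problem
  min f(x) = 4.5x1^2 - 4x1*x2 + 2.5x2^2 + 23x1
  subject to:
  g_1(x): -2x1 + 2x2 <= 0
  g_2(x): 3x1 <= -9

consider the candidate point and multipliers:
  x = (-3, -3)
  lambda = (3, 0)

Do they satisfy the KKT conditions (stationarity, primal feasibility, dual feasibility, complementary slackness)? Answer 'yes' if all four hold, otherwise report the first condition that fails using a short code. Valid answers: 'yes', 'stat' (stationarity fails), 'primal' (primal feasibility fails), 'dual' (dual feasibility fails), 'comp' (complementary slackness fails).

Gradient of f: grad f(x) = Q x + c = (8, -3)
Constraint values g_i(x) = a_i^T x - b_i:
  g_1((-3, -3)) = 0
  g_2((-3, -3)) = 0
Stationarity residual: grad f(x) + sum_i lambda_i a_i = (2, 3)
  -> stationarity FAILS
Primal feasibility (all g_i <= 0): OK
Dual feasibility (all lambda_i >= 0): OK
Complementary slackness (lambda_i * g_i(x) = 0 for all i): OK

Verdict: the first failing condition is stationarity -> stat.

stat


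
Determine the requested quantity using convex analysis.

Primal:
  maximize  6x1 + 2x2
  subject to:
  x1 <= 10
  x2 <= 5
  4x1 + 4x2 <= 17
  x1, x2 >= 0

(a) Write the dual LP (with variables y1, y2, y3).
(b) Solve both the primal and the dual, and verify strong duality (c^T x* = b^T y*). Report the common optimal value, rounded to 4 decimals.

The standard primal-dual pair for 'max c^T x s.t. A x <= b, x >= 0' is:
  Dual:  min b^T y  s.t.  A^T y >= c,  y >= 0.

So the dual LP is:
  minimize  10y1 + 5y2 + 17y3
  subject to:
    y1 + 4y3 >= 6
    y2 + 4y3 >= 2
    y1, y2, y3 >= 0

Solving the primal: x* = (4.25, 0).
  primal value c^T x* = 25.5.
Solving the dual: y* = (0, 0, 1.5).
  dual value b^T y* = 25.5.
Strong duality: c^T x* = b^T y*. Confirmed.

25.5


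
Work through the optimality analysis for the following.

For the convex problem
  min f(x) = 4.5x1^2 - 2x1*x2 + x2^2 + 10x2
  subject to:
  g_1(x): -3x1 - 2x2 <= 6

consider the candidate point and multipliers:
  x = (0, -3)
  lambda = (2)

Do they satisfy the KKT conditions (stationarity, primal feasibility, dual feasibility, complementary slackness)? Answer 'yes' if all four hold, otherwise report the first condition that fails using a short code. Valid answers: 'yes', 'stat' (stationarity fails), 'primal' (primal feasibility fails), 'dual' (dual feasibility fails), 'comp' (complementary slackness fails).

Gradient of f: grad f(x) = Q x + c = (6, 4)
Constraint values g_i(x) = a_i^T x - b_i:
  g_1((0, -3)) = 0
Stationarity residual: grad f(x) + sum_i lambda_i a_i = (0, 0)
  -> stationarity OK
Primal feasibility (all g_i <= 0): OK
Dual feasibility (all lambda_i >= 0): OK
Complementary slackness (lambda_i * g_i(x) = 0 for all i): OK

Verdict: yes, KKT holds.

yes


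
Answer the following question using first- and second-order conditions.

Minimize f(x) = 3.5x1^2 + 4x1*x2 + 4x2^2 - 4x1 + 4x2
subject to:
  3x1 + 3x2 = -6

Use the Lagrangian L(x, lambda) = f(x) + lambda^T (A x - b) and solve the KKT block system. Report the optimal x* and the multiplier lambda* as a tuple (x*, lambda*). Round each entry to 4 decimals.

Form the Lagrangian:
  L(x, lambda) = (1/2) x^T Q x + c^T x + lambda^T (A x - b)
Stationarity (grad_x L = 0): Q x + c + A^T lambda = 0.
Primal feasibility: A x = b.

This gives the KKT block system:
  [ Q   A^T ] [ x     ]   [-c ]
  [ A    0  ] [ lambda ] = [ b ]

Solving the linear system:
  x*      = (0, -2)
  lambda* = (4)
  f(x*)   = 8

x* = (0, -2), lambda* = (4)


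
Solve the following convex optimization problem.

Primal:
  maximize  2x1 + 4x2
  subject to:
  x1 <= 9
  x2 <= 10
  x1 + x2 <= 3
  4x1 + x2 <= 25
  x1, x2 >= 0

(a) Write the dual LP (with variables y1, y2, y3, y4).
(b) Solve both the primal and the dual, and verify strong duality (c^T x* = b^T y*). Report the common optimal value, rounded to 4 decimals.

The standard primal-dual pair for 'max c^T x s.t. A x <= b, x >= 0' is:
  Dual:  min b^T y  s.t.  A^T y >= c,  y >= 0.

So the dual LP is:
  minimize  9y1 + 10y2 + 3y3 + 25y4
  subject to:
    y1 + y3 + 4y4 >= 2
    y2 + y3 + y4 >= 4
    y1, y2, y3, y4 >= 0

Solving the primal: x* = (0, 3).
  primal value c^T x* = 12.
Solving the dual: y* = (0, 0, 4, 0).
  dual value b^T y* = 12.
Strong duality: c^T x* = b^T y*. Confirmed.

12


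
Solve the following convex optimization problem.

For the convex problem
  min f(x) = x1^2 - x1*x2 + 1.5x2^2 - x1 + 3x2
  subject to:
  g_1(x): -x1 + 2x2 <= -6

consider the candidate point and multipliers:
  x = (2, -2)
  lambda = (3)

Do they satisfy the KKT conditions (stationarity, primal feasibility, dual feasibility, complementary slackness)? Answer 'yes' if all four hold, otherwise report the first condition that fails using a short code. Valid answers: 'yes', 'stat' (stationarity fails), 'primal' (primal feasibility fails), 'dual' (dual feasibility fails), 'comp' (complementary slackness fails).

Gradient of f: grad f(x) = Q x + c = (5, -5)
Constraint values g_i(x) = a_i^T x - b_i:
  g_1((2, -2)) = 0
Stationarity residual: grad f(x) + sum_i lambda_i a_i = (2, 1)
  -> stationarity FAILS
Primal feasibility (all g_i <= 0): OK
Dual feasibility (all lambda_i >= 0): OK
Complementary slackness (lambda_i * g_i(x) = 0 for all i): OK

Verdict: the first failing condition is stationarity -> stat.

stat


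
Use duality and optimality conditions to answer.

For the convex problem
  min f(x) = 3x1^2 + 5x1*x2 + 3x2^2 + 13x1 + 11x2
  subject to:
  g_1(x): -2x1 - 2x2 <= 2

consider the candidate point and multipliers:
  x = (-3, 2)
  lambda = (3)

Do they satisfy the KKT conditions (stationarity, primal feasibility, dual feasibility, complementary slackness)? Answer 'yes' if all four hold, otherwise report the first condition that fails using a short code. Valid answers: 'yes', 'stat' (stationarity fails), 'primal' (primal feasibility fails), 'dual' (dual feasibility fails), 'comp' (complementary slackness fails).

Gradient of f: grad f(x) = Q x + c = (5, 8)
Constraint values g_i(x) = a_i^T x - b_i:
  g_1((-3, 2)) = 0
Stationarity residual: grad f(x) + sum_i lambda_i a_i = (-1, 2)
  -> stationarity FAILS
Primal feasibility (all g_i <= 0): OK
Dual feasibility (all lambda_i >= 0): OK
Complementary slackness (lambda_i * g_i(x) = 0 for all i): OK

Verdict: the first failing condition is stationarity -> stat.

stat
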